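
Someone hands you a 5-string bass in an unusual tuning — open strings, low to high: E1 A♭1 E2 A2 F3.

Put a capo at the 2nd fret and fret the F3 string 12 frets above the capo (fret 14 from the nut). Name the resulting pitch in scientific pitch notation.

G4

The capo raises the open F3 by 2 semitones to G3; fretting 12 more gives F3 + 2 + 12 = F3 + 14 semitones = G4.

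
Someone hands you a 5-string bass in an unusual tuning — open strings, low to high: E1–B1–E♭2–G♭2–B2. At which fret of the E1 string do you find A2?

A2 is 17 semitones above the open E1 (E–F–Gb–G–…–G–Ab–A), so it sits at fret 17.

17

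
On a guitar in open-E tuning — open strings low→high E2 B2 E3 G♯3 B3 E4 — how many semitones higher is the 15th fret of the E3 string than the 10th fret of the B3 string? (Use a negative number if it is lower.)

-2 semitones

E3 at fret 15 → G4 (MIDI 67); B3 at fret 10 → A4 (MIDI 69).
67 − 69 = -2, so the two pitches are 2 semitones apart.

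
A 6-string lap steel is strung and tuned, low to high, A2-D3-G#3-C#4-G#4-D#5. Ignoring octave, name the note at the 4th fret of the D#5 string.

Each fret is one semitone, so D#5 + 4 = G.

G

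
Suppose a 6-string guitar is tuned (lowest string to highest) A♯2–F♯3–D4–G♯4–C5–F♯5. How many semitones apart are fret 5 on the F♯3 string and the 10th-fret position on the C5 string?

23 semitones

F♯3 at fret 5 → B3 (MIDI 59); C5 at fret 10 → A♯5 (MIDI 82).
59 − 82 = -23, so the two pitches are 23 semitones apart, with A♯5 the higher.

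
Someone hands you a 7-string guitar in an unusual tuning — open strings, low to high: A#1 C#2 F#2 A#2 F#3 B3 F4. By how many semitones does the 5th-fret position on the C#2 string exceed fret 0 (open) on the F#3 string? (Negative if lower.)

-12 semitones

C#2 at fret 5 → F#2 (MIDI 42); F#3 at fret 0 → F#3 (MIDI 54).
42 − 54 = -12, so the two pitches are 12 semitones apart.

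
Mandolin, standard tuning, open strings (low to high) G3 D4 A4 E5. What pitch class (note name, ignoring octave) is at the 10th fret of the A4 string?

A4 is MIDI 69. Adding 10 gives 79; 79 mod 12 = 7, i.e. G.

G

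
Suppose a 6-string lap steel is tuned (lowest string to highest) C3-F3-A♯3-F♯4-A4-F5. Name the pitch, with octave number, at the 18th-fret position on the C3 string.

C3 is MIDI 48. Adding 18 gives 66, which is F♯4.
(Equivalently spelled G♭4.)

F♯4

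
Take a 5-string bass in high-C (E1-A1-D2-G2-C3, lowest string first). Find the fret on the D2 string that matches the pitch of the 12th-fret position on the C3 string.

Fret 12 on C3 is MIDI 48 + 12 = 60 (C4). On the D2 string (open MIDI 38), that pitch is 60 − 38 = fret 22.

22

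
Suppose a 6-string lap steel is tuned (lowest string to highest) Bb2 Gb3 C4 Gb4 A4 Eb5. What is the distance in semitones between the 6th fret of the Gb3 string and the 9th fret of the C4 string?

Gb3 at fret 6 → C4 (MIDI 60); C4 at fret 9 → A4 (MIDI 69).
60 − 69 = -9, so the two pitches are 9 semitones apart, with A4 the higher.

9 semitones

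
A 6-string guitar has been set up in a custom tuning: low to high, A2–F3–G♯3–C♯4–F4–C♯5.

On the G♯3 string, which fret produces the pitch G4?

G4 is 11 semitones above the open G♯3 (G#–A–A#–B–…–F–F#–G), so it sits at fret 11.

11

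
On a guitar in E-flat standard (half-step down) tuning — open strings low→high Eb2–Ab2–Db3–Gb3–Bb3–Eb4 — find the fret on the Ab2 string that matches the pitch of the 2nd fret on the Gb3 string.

12

Fret 2 on Gb3 is MIDI 54 + 2 = 56 (Ab3). On the Ab2 string (open MIDI 44), that pitch is 56 − 44 = fret 12.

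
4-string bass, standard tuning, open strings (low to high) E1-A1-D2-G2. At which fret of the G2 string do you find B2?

4

B2 is 4 semitones above the open G2 (G–G#–A–A#–B), so it sits at fret 4.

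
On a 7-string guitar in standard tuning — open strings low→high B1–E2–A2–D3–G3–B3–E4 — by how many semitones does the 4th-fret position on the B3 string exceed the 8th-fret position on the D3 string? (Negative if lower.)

B3 at fret 4 → D♯4 (MIDI 63); D3 at fret 8 → A♯3 (MIDI 58).
63 − 58 = 5, so the two pitches are 5 semitones apart.

5 semitones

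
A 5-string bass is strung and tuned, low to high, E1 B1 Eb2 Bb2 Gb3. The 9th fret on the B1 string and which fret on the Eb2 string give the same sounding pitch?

B1 at fret 9 is B1 + 9 semitones = Ab2.
The open Eb2 string is 4 semitones above the open B1, so the same pitch on the Eb2 string lies at fret 9 − 4 = 5.

5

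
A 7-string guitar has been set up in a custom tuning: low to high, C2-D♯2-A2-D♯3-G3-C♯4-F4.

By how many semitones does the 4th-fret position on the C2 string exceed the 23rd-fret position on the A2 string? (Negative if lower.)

C2 at fret 4 → E2 (MIDI 40); A2 at fret 23 → G♯4 (MIDI 68).
40 − 68 = -28, so the two pitches are 28 semitones apart.

-28 semitones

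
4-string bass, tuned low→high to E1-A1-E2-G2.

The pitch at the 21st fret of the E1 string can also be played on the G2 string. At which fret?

6

Fret 21 on E1 is MIDI 28 + 21 = 49 (Db3). On the G2 string (open MIDI 43), that pitch is 49 − 43 = fret 6.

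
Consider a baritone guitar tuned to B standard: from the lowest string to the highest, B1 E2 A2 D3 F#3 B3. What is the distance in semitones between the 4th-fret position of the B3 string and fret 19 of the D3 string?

6 semitones

B3 at fret 4 → D#4 (MIDI 63); D3 at fret 19 → A4 (MIDI 69).
63 − 69 = -6, so the two pitches are 6 semitones apart, with A4 the higher.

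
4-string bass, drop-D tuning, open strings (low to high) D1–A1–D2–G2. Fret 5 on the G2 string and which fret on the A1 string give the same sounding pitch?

15

G2 at fret 5 is G2 + 5 semitones = C3.
The open A1 string is 10 semitones below the open G2, so the same pitch on the A1 string lies at fret 5 + 10 = 15.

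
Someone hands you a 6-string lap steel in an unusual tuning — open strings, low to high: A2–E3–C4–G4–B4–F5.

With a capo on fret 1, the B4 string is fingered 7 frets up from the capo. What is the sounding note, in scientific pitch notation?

The capo raises the open B4 by 1 semitone to C5; fretting 7 more gives B4 + 1 + 7 = B4 + 8 semitones = G5.

G5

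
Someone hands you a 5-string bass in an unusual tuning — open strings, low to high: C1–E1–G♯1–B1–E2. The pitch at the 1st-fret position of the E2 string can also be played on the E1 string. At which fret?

13

Fret 1 on E2 is MIDI 40 + 1 = 41 (F2). On the E1 string (open MIDI 28), that pitch is 41 − 28 = fret 13.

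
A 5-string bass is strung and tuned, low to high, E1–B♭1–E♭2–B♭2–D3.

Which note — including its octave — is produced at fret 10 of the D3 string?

The open D3 string plus 10 semitones: D–Eb–E–F–…–Bb–B–C.
The walk passes from B into C once, so the octave number goes from 3 to 4.

C4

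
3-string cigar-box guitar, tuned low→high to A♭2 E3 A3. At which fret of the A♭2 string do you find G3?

11

G3 is 11 semitones above the open A♭2 (Ab–A–Bb–B–…–F–Gb–G), so it sits at fret 11.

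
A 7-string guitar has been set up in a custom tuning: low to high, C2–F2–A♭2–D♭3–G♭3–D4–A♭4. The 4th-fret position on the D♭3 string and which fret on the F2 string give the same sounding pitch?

12

D♭3 at fret 4 is D♭3 + 4 semitones = F3.
The open F2 string is 8 semitones below the open D♭3, so the same pitch on the F2 string lies at fret 4 + 8 = 12.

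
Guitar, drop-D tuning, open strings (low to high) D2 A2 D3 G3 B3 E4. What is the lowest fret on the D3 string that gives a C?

From D3, count semitones up the chromatic scale until reaching C: D–D#–E–F–…–A#–B–C — 10 steps.

10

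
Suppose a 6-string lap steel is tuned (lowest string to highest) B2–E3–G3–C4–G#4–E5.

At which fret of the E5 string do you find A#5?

A#5 is 6 semitones above the open E5 (E–F–F#–G–G#–A–A#), so it sits at fret 6.

6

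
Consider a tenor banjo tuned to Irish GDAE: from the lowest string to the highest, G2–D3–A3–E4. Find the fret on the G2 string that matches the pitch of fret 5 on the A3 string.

19

Fret 5 on A3 is MIDI 57 + 5 = 62 (D4). On the G2 string (open MIDI 43), that pitch is 62 − 43 = fret 19.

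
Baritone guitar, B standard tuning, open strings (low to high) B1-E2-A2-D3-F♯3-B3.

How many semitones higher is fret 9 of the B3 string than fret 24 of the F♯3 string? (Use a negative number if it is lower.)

-10 semitones

B3 at fret 9 → G♯4 (MIDI 68); F♯3 at fret 24 → F♯5 (MIDI 78).
68 − 78 = -10, so the two pitches are 10 semitones apart.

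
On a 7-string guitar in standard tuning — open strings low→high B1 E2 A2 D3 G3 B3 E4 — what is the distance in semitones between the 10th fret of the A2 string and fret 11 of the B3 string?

A2 at fret 10 → G3 (MIDI 55); B3 at fret 11 → A#4 (MIDI 70).
55 − 70 = -15, so the two pitches are 15 semitones apart, with A#4 the higher.

15 semitones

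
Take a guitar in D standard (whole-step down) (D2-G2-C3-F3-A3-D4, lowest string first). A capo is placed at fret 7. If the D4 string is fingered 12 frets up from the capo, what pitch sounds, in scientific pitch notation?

The capo raises the open D4 by 7 semitones to A4; fretting 12 more gives D4 + 7 + 12 = D4 + 19 semitones = A5.

A5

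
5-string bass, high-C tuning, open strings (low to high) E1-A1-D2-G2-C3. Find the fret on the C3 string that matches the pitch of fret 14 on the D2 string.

4

D2 at fret 14 is D2 + 14 semitones = E3.
The open C3 string is 10 semitones above the open D2, so the same pitch on the C3 string lies at fret 14 − 10 = 4.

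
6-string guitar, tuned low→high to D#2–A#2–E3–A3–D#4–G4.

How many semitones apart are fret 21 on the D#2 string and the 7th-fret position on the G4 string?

D#2 at fret 21 → C4 (MIDI 60); G4 at fret 7 → D5 (MIDI 74).
60 − 74 = -14, so the two pitches are 14 semitones apart, with D5 the higher.

14 semitones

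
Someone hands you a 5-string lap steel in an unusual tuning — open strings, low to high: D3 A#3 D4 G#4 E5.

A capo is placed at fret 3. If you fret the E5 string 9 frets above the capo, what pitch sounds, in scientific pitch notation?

E6

The capo raises the open E5 by 3 semitones to G5; fretting 9 more gives E5 + 3 + 9 = E5 + 12 semitones = E6.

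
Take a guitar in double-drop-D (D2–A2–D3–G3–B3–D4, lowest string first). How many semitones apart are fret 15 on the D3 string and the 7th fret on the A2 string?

D3 at fret 15 → F4 (MIDI 65); A2 at fret 7 → E3 (MIDI 52).
65 − 52 = 13, so the two pitches are 13 semitones apart, with F4 the higher.

13 semitones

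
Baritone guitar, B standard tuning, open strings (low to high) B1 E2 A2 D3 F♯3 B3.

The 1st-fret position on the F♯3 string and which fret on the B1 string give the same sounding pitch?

F♯3 at fret 1 is F♯3 + 1 semitone = G3.
The open B1 string is 19 semitones below the open F♯3, so the same pitch on the B1 string lies at fret 1 + 19 = 20.

20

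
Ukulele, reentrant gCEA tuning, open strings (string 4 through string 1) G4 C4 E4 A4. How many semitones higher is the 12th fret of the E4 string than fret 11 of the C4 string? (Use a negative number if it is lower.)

E4 at fret 12 → E5 (MIDI 76); C4 at fret 11 → B4 (MIDI 71).
76 − 71 = 5, so the two pitches are 5 semitones apart.

5 semitones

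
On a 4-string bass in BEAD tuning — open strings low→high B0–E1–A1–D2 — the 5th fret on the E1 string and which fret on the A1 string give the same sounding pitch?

0

E1 at fret 5 is E1 + 5 semitones = A1.
The open A1 string is 5 semitones above the open E1, so the same pitch on the A1 string lies at fret 5 − 5 = 0.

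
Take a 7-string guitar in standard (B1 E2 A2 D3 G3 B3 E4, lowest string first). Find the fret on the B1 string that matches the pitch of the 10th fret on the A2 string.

20

Fret 10 on A2 is MIDI 45 + 10 = 55 (G3). On the B1 string (open MIDI 35), that pitch is 55 − 35 = fret 20.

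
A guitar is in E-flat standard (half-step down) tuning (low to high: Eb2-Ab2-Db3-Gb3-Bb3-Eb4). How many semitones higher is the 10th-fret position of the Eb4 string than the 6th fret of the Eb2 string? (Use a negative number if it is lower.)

28 semitones

Eb4 at fret 10 → Db5 (MIDI 73); Eb2 at fret 6 → A2 (MIDI 45).
73 − 45 = 28, so the two pitches are 28 semitones apart.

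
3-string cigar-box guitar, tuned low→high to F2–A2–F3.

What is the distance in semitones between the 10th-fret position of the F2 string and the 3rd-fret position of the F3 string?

5 semitones

F2 at fret 10 → D#3 (MIDI 51); F3 at fret 3 → G#3 (MIDI 56).
51 − 56 = -5, so the two pitches are 5 semitones apart, with G#3 the higher.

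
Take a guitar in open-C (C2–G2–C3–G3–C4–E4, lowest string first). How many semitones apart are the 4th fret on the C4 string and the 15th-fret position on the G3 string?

C4 at fret 4 → E4 (MIDI 64); G3 at fret 15 → A#4 (MIDI 70).
64 − 70 = -6, so the two pitches are 6 semitones apart, with A#4 the higher.

6 semitones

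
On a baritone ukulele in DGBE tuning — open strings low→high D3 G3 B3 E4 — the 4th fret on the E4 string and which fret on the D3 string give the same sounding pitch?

18

E4 at fret 4 is E4 + 4 semitones = G#4.
The open D3 string is 14 semitones below the open E4, so the same pitch on the D3 string lies at fret 4 + 14 = 18.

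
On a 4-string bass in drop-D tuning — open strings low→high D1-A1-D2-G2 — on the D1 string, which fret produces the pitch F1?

F1 is 3 semitones above the open D1 (D–D#–E–F), so it sits at fret 3.

3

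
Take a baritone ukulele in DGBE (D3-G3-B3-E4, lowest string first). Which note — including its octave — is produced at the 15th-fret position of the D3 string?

The open D3 string plus 15 semitones: D–D#–E–F–…–D#–E–F.
The walk passes from B into C once, so the octave number goes from 3 to 4.

F4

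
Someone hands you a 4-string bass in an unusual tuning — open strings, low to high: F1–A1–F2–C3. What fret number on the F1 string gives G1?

2

G1 is 2 semitones above the open F1 (F–F#–G), so it sits at fret 2.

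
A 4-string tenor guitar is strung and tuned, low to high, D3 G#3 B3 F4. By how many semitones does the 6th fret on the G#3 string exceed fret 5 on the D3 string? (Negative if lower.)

G#3 at fret 6 → D4 (MIDI 62); D3 at fret 5 → G3 (MIDI 55).
62 − 55 = 7, so the two pitches are 7 semitones apart.

7 semitones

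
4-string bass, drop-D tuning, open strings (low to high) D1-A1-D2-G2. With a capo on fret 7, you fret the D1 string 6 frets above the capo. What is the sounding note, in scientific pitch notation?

The capo raises the open D1 by 7 semitones to A1; fretting 6 more gives D1 + 7 + 6 = D1 + 13 semitones = D#2.

D#2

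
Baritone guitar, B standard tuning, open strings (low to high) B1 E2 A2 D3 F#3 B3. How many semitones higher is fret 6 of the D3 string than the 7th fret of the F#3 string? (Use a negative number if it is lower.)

D3 at fret 6 → G#3 (MIDI 56); F#3 at fret 7 → C#4 (MIDI 61).
56 − 61 = -5, so the two pitches are 5 semitones apart.

-5 semitones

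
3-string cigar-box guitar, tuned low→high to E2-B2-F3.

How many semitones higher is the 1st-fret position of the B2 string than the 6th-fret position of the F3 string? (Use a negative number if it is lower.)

-11 semitones

B2 at fret 1 → C3 (MIDI 48); F3 at fret 6 → B3 (MIDI 59).
48 − 59 = -11, so the two pitches are 11 semitones apart.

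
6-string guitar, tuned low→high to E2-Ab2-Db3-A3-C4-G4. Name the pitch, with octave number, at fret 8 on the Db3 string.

Db3 is MIDI 49. Adding 8 gives 57, which is A3.

A3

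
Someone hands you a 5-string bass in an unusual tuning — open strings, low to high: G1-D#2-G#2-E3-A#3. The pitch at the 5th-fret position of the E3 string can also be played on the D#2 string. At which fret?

Fret 5 on E3 is MIDI 52 + 5 = 57 (A3). On the D#2 string (open MIDI 39), that pitch is 57 − 39 = fret 18.

18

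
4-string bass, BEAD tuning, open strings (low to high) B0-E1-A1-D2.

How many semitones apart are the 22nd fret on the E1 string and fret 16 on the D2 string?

E1 at fret 22 → D3 (MIDI 50); D2 at fret 16 → F#3 (MIDI 54).
50 − 54 = -4, so the two pitches are 4 semitones apart, with F#3 the higher.

4 semitones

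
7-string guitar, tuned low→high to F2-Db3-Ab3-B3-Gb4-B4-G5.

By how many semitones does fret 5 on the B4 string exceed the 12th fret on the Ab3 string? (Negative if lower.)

B4 at fret 5 → E5 (MIDI 76); Ab3 at fret 12 → Ab4 (MIDI 68).
76 − 68 = 8, so the two pitches are 8 semitones apart.

8 semitones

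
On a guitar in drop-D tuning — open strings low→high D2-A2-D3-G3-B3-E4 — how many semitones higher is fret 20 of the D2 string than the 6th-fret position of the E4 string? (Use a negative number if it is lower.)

-12 semitones

D2 at fret 20 → A#3 (MIDI 58); E4 at fret 6 → A#4 (MIDI 70).
58 − 70 = -12, so the two pitches are 12 semitones apart.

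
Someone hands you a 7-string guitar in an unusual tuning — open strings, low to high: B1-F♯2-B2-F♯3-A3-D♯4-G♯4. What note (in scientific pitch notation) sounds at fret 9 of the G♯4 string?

F5

G♯4 is MIDI 68. Adding 9 gives 77, which is F5.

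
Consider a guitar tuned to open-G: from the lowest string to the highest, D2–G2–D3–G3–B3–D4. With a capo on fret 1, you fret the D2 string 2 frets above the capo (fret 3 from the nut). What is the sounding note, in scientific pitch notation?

The capo raises the open D2 by 1 semitone to D#2; fretting 2 more gives D2 + 1 + 2 = D2 + 3 semitones = F2.

F2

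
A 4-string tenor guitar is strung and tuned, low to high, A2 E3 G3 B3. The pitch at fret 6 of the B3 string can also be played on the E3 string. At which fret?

13

B3 at fret 6 is B3 + 6 semitones = F4.
The open E3 string is 7 semitones below the open B3, so the same pitch on the E3 string lies at fret 6 + 7 = 13.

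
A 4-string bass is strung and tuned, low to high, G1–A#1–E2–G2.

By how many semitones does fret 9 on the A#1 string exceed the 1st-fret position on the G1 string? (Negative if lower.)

11 semitones

A#1 at fret 9 → G2 (MIDI 43); G1 at fret 1 → G#1 (MIDI 32).
43 − 32 = 11, so the two pitches are 11 semitones apart.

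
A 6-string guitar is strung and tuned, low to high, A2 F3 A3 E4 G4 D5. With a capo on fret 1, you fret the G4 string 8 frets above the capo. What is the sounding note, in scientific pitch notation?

The capo raises the open G4 by 1 semitone to A♭4; fretting 8 more gives G4 + 1 + 8 = G4 + 9 semitones = E5.

E5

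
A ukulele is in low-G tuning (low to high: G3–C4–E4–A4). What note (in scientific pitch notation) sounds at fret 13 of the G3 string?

G♯4

The open G3 string plus 13 semitones: G–G#–A–A#–…–F#–G–G#.
The walk passes from B into C once, so the octave number goes from 3 to 4.
(Equivalently spelled A♭4.)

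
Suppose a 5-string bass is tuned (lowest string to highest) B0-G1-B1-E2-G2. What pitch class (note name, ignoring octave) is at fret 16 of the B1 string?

D#

The open B1 string plus 16 semitones: B–C–C#–D–…–C#–D–D#.
(Equivalently spelled Eb.)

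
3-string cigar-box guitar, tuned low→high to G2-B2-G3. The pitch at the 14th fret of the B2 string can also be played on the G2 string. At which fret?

B2 at fret 14 is B2 + 14 semitones = C#4.
The open G2 string is 4 semitones below the open B2, so the same pitch on the G2 string lies at fret 14 + 4 = 18.

18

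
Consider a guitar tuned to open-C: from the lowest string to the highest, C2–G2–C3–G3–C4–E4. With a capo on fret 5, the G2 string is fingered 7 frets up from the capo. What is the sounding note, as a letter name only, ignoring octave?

G

The capo raises the open G2 by 5 semitones to C3; fretting 7 more gives G2 + 5 + 7 = G2 + 12 semitones, landing on G.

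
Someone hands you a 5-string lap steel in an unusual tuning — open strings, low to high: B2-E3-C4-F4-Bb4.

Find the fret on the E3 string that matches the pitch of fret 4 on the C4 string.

Fret 4 on C4 is MIDI 60 + 4 = 64 (E4). On the E3 string (open MIDI 52), that pitch is 64 − 52 = fret 12.

12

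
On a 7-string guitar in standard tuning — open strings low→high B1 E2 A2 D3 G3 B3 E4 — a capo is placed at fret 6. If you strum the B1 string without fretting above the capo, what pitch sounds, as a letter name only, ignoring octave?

F

The capo raises the open B1 by 6 semitones to F2; fretting 0 more gives B1 + 6 + 0 = B1 + 6 semitones, landing on F.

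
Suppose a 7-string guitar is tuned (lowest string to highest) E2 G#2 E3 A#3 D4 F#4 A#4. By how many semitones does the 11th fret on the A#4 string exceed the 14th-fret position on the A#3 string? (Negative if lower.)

9 semitones

A#4 at fret 11 → A5 (MIDI 81); A#3 at fret 14 → C5 (MIDI 72).
81 − 72 = 9, so the two pitches are 9 semitones apart.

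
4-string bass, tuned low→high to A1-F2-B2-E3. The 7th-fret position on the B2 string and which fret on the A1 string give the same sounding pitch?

Fret 7 on B2 is MIDI 47 + 7 = 54 (Gb3). On the A1 string (open MIDI 33), that pitch is 54 − 33 = fret 21.

21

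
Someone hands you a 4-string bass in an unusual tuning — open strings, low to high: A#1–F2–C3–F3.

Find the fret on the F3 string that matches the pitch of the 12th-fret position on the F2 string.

F2 at fret 12 is F2 + 12 semitones = F3.
The open F3 string is 12 semitones above the open F2, so the same pitch on the F3 string lies at fret 12 − 12 = 0.

0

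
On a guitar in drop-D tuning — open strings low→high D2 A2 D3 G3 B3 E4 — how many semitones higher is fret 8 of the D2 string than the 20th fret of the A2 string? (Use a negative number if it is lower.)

-19 semitones

D2 at fret 8 → A#2 (MIDI 46); A2 at fret 20 → F4 (MIDI 65).
46 − 65 = -19, so the two pitches are 19 semitones apart.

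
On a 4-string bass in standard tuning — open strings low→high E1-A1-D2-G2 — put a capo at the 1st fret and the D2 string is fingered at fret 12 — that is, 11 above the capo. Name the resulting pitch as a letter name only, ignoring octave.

The capo raises the open D2 by 1 semitone to D#2; fretting 11 more gives D2 + 1 + 11 = D2 + 12 semitones, landing on D.

D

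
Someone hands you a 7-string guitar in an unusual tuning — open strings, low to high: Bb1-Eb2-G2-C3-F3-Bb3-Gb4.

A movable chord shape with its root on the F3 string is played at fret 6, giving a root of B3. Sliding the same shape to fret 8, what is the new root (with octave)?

Db4

Moving from fret 6 to fret 8 shifts the root by 2 semitones.
B3 up 2 semitones is Db4.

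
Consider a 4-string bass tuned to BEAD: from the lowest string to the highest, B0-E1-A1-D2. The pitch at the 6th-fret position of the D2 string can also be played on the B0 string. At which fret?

21

Fret 6 on D2 is MIDI 38 + 6 = 44 (G♯2). On the B0 string (open MIDI 23), that pitch is 44 − 23 = fret 21.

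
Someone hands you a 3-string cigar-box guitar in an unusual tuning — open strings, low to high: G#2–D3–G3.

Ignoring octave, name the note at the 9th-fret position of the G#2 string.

G#2 is MIDI 44. Adding 9 gives 53; 53 mod 12 = 5, i.e. F.

F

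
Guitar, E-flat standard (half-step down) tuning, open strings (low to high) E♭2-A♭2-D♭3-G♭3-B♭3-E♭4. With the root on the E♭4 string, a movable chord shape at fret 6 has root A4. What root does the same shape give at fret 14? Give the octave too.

F5

Moving from fret 6 to fret 14 shifts the root by 8 semitones.
A4 up 8 semitones is F5.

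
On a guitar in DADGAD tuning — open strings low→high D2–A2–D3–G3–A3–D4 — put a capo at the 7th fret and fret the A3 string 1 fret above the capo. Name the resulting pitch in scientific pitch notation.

The capo raises the open A3 by 7 semitones to E4; fretting 1 more gives A3 + 7 + 1 = A3 + 8 semitones = F4.

F4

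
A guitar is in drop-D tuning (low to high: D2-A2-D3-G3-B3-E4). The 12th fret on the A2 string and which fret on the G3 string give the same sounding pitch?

2

A2 at fret 12 is A2 + 12 semitones = A3.
The open G3 string is 10 semitones above the open A2, so the same pitch on the G3 string lies at fret 12 − 10 = 2.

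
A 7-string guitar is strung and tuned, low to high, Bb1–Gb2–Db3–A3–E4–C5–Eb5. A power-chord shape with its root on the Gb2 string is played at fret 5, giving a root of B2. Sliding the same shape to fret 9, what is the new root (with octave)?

Moving from fret 5 to fret 9 shifts the root by 4 semitones.
B2 up 4 semitones is Eb3.

Eb3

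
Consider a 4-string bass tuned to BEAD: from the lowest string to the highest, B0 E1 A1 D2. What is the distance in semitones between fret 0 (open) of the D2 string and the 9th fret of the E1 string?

D2 at fret 0 → D2 (MIDI 38); E1 at fret 9 → C♯2 (MIDI 37).
38 − 37 = 1, so the two pitches are 1 semitone apart, with D2 the higher.

1 semitone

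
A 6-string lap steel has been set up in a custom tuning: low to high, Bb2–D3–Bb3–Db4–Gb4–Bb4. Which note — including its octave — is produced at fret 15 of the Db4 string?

E5

Each fret is one semitone, so Db4 + 15 = E5.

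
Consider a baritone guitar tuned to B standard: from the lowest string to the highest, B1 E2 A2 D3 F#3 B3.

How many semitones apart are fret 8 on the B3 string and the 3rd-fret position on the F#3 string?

B3 at fret 8 → G4 (MIDI 67); F#3 at fret 3 → A3 (MIDI 57).
67 − 57 = 10, so the two pitches are 10 semitones apart, with G4 the higher.

10 semitones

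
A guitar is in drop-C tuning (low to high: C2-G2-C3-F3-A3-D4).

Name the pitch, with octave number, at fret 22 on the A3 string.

A3 is MIDI 57. Adding 22 gives 79, which is G5.

G5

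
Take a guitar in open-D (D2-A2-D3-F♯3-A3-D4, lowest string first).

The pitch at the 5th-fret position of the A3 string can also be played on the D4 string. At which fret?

0

A3 at fret 5 is A3 + 5 semitones = D4.
The open D4 string is 5 semitones above the open A3, so the same pitch on the D4 string lies at fret 5 − 5 = 0.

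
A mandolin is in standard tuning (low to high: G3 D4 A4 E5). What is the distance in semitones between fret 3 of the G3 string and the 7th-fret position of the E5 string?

G3 at fret 3 → A#3 (MIDI 58); E5 at fret 7 → B5 (MIDI 83).
58 − 83 = -25, so the two pitches are 25 semitones apart, with B5 the higher.

25 semitones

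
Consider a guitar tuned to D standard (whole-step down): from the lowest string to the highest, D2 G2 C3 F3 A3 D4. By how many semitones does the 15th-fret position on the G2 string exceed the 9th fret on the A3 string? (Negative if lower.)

-8 semitones

G2 at fret 15 → A♯3 (MIDI 58); A3 at fret 9 → F♯4 (MIDI 66).
58 − 66 = -8, so the two pitches are 8 semitones apart.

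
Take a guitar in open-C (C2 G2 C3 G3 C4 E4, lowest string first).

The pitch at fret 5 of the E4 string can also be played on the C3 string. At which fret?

E4 at fret 5 is E4 + 5 semitones = A4.
The open C3 string is 16 semitones below the open E4, so the same pitch on the C3 string lies at fret 5 + 16 = 21.

21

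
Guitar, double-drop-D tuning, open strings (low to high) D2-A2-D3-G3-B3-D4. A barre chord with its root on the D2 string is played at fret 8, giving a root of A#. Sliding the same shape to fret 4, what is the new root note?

F#

Moving from fret 8 to fret 4 shifts the root by -4 semitones.
A# down 4 semitones is F#.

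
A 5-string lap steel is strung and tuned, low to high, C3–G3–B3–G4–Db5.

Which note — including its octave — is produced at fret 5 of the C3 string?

The open C3 string plus 5 semitones: C–Db–D–Eb–E–F.
No B→C boundary is crossed, so the octave stays at 3.

F3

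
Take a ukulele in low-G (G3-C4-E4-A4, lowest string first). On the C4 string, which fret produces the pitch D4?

2

D4 is 2 semitones above the open C4 (C–C#–D), so it sits at fret 2.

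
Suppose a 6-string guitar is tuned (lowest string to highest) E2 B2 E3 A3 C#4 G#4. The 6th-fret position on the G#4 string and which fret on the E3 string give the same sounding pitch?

Fret 6 on G#4 is MIDI 68 + 6 = 74 (D5). On the E3 string (open MIDI 52), that pitch is 74 − 52 = fret 22.

22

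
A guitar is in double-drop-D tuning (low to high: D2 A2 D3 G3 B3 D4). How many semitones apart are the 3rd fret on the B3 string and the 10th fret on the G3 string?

B3 at fret 3 → D4 (MIDI 62); G3 at fret 10 → F4 (MIDI 65).
62 − 65 = -3, so the two pitches are 3 semitones apart, with F4 the higher.

3 semitones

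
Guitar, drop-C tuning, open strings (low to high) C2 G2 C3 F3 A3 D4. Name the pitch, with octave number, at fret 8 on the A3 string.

F4

A3 is MIDI 57. Adding 8 gives 65, which is F4.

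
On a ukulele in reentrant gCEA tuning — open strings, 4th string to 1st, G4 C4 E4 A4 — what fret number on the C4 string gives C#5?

C#5 is 13 semitones above the open C4 (C–C#–D–D#–…–B–C–C#), so it sits at fret 13.

13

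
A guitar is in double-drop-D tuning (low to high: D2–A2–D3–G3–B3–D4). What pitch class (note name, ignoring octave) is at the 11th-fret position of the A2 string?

Each fret is one semitone, so A2 + 11 = G#.

G#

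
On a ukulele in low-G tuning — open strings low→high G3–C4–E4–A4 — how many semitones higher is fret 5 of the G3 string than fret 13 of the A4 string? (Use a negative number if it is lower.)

-22 semitones

G3 at fret 5 → C4 (MIDI 60); A4 at fret 13 → A♯5 (MIDI 82).
60 − 82 = -22, so the two pitches are 22 semitones apart.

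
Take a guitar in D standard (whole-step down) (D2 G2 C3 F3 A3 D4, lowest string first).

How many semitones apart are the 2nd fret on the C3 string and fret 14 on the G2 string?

7 semitones

C3 at fret 2 → D3 (MIDI 50); G2 at fret 14 → A3 (MIDI 57).
50 − 57 = -7, so the two pitches are 7 semitones apart, with A3 the higher.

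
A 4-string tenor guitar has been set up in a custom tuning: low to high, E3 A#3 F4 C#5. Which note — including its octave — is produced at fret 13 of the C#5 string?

The open C#5 string plus 13 semitones: C#–D–D#–E–…–C–C#–D.
The walk passes from B into C once, so the octave number goes from 5 to 6.

D6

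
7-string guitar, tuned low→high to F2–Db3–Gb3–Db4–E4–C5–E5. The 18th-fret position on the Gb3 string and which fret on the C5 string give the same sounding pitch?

Fret 18 on Gb3 is MIDI 54 + 18 = 72 (C5). On the C5 string (open MIDI 72), that pitch is 72 − 72 = fret 0.

0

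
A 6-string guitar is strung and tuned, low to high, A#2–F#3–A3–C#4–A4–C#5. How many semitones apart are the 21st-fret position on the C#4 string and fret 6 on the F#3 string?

22 semitones

C#4 at fret 21 → A#5 (MIDI 82); F#3 at fret 6 → C4 (MIDI 60).
82 − 60 = 22, so the two pitches are 22 semitones apart, with A#5 the higher.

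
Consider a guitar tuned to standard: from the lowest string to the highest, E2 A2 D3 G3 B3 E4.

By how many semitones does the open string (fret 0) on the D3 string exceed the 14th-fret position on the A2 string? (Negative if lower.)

D3 at fret 0 → D3 (MIDI 50); A2 at fret 14 → B3 (MIDI 59).
50 − 59 = -9, so the two pitches are 9 semitones apart.

-9 semitones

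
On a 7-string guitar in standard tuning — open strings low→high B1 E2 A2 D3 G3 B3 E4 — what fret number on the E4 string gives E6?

24

E6 is 24 semitones above the open E4 (E–F–F#–G–…–D–D#–E), so it sits at fret 24.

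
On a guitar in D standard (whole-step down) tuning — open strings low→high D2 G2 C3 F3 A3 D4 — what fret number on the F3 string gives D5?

21

D5 is 21 semitones above the open F3 (F–F#–G–G#–…–C–C#–D), so it sits at fret 21.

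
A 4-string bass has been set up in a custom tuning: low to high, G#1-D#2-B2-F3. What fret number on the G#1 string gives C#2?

5

C#2 is 5 semitones above the open G#1 (G#–A–A#–B–C–C#), so it sits at fret 5.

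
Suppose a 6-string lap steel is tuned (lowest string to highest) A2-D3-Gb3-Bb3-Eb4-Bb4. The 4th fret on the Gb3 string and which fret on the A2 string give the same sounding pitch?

13

Gb3 at fret 4 is Gb3 + 4 semitones = Bb3.
The open A2 string is 9 semitones below the open Gb3, so the same pitch on the A2 string lies at fret 4 + 9 = 13.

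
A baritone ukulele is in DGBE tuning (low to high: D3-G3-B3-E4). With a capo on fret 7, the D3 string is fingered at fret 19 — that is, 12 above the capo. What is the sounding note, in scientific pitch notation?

The capo raises the open D3 by 7 semitones to A3; fretting 12 more gives D3 + 7 + 12 = D3 + 19 semitones = A4.

A4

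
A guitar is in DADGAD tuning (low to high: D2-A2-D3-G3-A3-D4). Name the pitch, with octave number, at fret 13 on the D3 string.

D#4

The open D3 string plus 13 semitones: D–D#–E–F–…–C#–D–D#.
The walk passes from B into C once, so the octave number goes from 3 to 4.
(Equivalently spelled Eb4.)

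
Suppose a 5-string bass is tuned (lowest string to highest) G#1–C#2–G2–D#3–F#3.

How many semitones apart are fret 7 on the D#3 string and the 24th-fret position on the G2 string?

9 semitones

D#3 at fret 7 → A#3 (MIDI 58); G2 at fret 24 → G4 (MIDI 67).
58 − 67 = -9, so the two pitches are 9 semitones apart, with G4 the higher.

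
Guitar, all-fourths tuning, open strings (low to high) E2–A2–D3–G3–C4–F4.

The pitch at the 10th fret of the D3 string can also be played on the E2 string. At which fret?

20

D3 at fret 10 is D3 + 10 semitones = C4.
The open E2 string is 10 semitones below the open D3, so the same pitch on the E2 string lies at fret 10 + 10 = 20.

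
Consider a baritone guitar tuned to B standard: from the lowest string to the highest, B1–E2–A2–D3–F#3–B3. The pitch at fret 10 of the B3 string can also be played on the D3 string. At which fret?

19

B3 at fret 10 is B3 + 10 semitones = A4.
The open D3 string is 9 semitones below the open B3, so the same pitch on the D3 string lies at fret 10 + 9 = 19.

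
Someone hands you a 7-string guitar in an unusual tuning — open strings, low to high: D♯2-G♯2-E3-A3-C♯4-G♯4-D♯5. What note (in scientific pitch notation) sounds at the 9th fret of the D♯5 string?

C6

Each fret is one semitone, so D♯5 + 9 = C6.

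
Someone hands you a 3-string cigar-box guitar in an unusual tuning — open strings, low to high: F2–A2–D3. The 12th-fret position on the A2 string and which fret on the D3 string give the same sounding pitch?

7

A2 at fret 12 is A2 + 12 semitones = A3.
The open D3 string is 5 semitones above the open A2, so the same pitch on the D3 string lies at fret 12 − 5 = 7.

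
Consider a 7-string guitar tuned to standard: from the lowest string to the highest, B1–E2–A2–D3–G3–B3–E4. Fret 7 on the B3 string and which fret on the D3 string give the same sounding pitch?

16

B3 at fret 7 is B3 + 7 semitones = F#4.
The open D3 string is 9 semitones below the open B3, so the same pitch on the D3 string lies at fret 7 + 9 = 16.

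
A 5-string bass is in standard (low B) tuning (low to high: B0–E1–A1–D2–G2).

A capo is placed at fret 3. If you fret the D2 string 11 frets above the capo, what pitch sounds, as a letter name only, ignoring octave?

The capo raises the open D2 by 3 semitones to F2; fretting 11 more gives D2 + 3 + 11 = D2 + 14 semitones, landing on E.

E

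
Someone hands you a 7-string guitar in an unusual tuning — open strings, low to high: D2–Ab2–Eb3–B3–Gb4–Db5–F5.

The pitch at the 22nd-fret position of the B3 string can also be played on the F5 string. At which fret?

4

Fret 22 on B3 is MIDI 59 + 22 = 81 (A5). On the F5 string (open MIDI 77), that pitch is 81 − 77 = fret 4.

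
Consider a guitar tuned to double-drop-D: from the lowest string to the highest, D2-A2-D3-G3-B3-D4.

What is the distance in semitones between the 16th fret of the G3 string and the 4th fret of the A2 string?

22 semitones

G3 at fret 16 → B4 (MIDI 71); A2 at fret 4 → C♯3 (MIDI 49).
71 − 49 = 22, so the two pitches are 22 semitones apart, with B4 the higher.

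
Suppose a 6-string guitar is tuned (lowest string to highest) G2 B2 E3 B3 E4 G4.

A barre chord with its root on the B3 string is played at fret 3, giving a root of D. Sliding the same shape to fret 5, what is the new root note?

E

Moving from fret 3 to fret 5 shifts the root by 2 semitones.
D up 2 semitones is E.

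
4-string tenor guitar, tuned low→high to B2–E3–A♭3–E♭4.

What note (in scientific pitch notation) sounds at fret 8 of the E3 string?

E3 is MIDI 52. Adding 8 gives 60, which is C4.

C4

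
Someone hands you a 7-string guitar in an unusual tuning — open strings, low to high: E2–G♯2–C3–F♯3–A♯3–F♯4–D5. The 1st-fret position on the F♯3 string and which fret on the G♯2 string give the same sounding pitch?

F♯3 at fret 1 is F♯3 + 1 semitone = G3.
The open G♯2 string is 10 semitones below the open F♯3, so the same pitch on the G♯2 string lies at fret 1 + 10 = 11.

11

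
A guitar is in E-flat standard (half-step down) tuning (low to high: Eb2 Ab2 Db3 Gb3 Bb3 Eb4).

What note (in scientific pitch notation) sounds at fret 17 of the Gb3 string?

Gb3 is MIDI 54. Adding 17 gives 71, which is B4.

B4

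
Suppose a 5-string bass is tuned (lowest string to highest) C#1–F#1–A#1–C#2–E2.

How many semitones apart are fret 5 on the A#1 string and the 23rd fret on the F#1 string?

14 semitones

A#1 at fret 5 → D#2 (MIDI 39); F#1 at fret 23 → F3 (MIDI 53).
39 − 53 = -14, so the two pitches are 14 semitones apart, with F3 the higher.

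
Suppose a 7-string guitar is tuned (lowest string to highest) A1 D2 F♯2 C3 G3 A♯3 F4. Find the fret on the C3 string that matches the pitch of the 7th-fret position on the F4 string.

Fret 7 on F4 is MIDI 65 + 7 = 72 (C5). On the C3 string (open MIDI 48), that pitch is 72 − 48 = fret 24.

24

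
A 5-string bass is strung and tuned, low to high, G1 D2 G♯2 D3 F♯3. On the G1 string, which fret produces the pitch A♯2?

15

A♯2 is 15 semitones above the open G1 (G–G#–A–A#–…–G#–A–A#), so it sits at fret 15.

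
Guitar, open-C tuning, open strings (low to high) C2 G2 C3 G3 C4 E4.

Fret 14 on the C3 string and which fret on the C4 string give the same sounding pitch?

2

Fret 14 on C3 is MIDI 48 + 14 = 62 (D4). On the C4 string (open MIDI 60), that pitch is 62 − 60 = fret 2.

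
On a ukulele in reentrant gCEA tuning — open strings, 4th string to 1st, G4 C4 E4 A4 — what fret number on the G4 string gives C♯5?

C♯5 is 6 semitones above the open G4 (G–G#–A–A#–B–C–C#), so it sits at fret 6.

6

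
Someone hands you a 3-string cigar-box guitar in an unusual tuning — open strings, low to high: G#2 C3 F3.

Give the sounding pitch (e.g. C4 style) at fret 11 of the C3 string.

B3

C3 is MIDI 48. Adding 11 gives 59, which is B3.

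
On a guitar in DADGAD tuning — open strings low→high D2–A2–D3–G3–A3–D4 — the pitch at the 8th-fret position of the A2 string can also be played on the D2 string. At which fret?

15

A2 at fret 8 is A2 + 8 semitones = F3.
The open D2 string is 7 semitones below the open A2, so the same pitch on the D2 string lies at fret 8 + 7 = 15.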